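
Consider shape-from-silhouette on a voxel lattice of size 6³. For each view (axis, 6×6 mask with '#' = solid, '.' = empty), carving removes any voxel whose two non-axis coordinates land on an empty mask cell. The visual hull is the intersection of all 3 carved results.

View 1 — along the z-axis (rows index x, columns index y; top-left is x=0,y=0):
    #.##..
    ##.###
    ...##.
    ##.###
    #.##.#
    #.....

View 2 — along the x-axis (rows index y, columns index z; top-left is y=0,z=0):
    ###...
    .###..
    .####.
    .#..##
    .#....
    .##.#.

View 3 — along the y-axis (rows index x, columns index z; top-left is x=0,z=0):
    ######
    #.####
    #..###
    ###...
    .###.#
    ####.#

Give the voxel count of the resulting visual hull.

voxel count = 41

initial block: 6^3 = 216
  1. axis=2 (XY plane), |mask|=20  ⇒  voxels=120
  2. axis=0 (YZ plane), |mask|=17  ⇒  voxels=56
  3. axis=1 (XZ plane), |mask|=27  ⇒  voxels=41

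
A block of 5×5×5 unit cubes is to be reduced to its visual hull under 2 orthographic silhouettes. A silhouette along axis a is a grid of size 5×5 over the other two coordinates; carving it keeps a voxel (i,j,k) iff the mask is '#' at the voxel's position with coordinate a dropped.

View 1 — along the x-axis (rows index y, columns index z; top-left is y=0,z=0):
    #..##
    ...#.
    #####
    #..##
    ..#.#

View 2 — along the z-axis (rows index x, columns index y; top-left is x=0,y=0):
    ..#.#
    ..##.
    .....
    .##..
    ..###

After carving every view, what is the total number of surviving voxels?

|visual hull| = 31

full grid |V| = 125
V1 x: intersect with YZ mask (14 set) -- 70 left
V2 z: intersect with XY mask (9 set) -- 31 left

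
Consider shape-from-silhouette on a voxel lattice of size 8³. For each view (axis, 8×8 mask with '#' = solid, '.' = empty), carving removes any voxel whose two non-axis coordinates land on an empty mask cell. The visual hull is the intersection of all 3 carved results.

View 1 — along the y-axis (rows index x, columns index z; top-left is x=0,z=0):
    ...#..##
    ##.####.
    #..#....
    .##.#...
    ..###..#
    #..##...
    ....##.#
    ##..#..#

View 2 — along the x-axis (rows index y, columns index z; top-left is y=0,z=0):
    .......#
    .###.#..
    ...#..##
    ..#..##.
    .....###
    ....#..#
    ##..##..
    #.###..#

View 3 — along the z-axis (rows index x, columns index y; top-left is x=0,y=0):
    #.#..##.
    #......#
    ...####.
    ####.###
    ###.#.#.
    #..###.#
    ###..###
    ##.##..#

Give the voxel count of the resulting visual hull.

remaining voxels: 43

full grid |V| = 512
  1. axis=1 (XZ plane), |mask|=28  ⇒  voxels=224
  2. axis=0 (YZ plane), |mask|=25  ⇒  voxels=87
  3. axis=2 (XY plane), |mask|=38  ⇒  voxels=43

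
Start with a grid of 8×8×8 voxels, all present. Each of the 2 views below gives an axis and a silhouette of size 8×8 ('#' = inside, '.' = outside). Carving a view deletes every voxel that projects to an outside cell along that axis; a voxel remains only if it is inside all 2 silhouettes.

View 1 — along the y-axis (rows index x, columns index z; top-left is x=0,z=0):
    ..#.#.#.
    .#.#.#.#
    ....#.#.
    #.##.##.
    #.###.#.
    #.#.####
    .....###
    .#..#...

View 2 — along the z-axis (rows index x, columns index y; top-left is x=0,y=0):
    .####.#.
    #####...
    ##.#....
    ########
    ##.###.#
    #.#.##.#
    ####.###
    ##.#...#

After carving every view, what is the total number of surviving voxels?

initial block: 8^3 = 512
after view 1 [y-axis, 30 of 64 cells solid] → remaining = 240
after view 2 [z-axis, 43 of 64 cells solid] → remaining = 170

170 voxels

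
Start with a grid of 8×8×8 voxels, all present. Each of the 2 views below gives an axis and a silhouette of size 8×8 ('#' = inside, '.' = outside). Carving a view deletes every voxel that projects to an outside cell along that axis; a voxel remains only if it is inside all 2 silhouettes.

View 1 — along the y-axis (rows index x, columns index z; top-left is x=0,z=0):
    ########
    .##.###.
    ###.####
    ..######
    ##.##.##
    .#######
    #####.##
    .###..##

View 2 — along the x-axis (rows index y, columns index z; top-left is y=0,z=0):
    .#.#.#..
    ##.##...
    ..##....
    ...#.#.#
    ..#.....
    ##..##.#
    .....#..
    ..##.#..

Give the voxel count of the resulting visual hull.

before carving: 512 voxels (8×8×8)
V1 y: intersect with XZ mask (51 set) -- 408 left
V2 x: intersect with YZ mask (22 set) -- 133 left

133 voxels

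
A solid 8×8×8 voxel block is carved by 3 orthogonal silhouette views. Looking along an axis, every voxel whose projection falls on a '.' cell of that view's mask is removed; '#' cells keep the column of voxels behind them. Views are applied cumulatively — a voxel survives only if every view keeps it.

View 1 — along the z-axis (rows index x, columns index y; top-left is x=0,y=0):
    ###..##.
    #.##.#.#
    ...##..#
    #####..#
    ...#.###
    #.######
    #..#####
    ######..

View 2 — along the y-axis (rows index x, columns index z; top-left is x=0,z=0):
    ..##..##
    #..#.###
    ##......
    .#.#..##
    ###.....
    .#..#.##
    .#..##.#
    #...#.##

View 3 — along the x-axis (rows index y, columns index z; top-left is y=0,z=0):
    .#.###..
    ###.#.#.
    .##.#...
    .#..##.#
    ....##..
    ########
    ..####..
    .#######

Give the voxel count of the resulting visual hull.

91 voxels

initial block: 8^3 = 512
  1. axis=2 (XY plane), |mask|=42  ⇒  voxels=336
  2. axis=1 (XZ plane), |mask|=30  ⇒  voxels=163
  3. axis=0 (YZ plane), |mask|=37  ⇒  voxels=91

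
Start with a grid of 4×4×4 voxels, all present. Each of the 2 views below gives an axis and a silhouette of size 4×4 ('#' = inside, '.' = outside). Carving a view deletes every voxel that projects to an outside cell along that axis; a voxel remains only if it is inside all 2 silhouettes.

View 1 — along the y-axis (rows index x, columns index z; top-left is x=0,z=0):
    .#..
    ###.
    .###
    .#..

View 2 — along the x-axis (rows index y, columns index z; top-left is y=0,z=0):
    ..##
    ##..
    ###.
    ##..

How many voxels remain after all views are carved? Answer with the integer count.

remaining voxels: 20

start: 4×4×4 = 64 voxels
step 1: project along y, AND mask (8/16) → |grid| = 32
step 2: project along x, AND mask (9/16) → |grid| = 20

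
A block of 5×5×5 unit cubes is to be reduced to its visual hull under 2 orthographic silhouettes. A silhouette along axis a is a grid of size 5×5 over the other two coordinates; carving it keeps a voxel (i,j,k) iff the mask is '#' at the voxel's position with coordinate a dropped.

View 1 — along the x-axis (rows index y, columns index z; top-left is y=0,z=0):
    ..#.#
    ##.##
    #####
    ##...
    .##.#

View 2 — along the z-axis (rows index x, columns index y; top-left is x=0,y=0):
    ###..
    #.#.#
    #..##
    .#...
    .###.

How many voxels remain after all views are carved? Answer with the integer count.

initial block: 5^3 = 125
[1] x-view keeps 16 columns → grid now 80
[2] z-view keeps 13 columns → grid now 43

voxel count = 43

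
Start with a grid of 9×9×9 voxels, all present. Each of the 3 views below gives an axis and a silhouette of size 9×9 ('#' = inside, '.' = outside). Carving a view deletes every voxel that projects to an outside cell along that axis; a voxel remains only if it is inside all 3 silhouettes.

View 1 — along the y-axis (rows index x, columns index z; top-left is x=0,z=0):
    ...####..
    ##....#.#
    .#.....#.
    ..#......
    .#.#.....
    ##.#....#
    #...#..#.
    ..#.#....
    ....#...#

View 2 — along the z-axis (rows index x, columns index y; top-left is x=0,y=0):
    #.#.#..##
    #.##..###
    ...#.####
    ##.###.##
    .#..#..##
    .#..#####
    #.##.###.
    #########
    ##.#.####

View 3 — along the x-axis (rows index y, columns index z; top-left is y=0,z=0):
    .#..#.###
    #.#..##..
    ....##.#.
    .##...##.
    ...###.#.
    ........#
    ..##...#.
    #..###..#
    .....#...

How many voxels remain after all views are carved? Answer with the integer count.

voxel count = 52

start: 9×9×9 = 729 voxels
  1. axis=1 (XZ plane), |mask|=24  ⇒  voxels=216
  2. axis=2 (XY plane), |mask|=55  ⇒  voxels=143
  3. axis=0 (YZ plane), |mask|=30  ⇒  voxels=52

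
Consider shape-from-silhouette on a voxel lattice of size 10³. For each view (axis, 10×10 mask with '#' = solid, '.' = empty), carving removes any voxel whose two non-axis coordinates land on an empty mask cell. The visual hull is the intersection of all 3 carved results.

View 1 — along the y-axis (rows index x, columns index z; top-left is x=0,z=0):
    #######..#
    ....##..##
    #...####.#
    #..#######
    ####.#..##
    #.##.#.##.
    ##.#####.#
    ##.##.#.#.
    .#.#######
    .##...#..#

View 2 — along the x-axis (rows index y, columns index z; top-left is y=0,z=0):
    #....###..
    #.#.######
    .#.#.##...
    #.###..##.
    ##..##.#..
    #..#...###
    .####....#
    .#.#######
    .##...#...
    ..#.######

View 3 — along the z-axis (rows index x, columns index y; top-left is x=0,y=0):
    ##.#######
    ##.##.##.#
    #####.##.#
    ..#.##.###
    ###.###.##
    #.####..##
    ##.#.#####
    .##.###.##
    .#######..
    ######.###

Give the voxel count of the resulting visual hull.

|visual hull| = 273

initial block: 10^3 = 1000
after view 1 [y-axis, 65 of 100 cells solid] → remaining = 650
after view 2 [x-axis, 55 of 100 cells solid] → remaining = 357
after view 3 [z-axis, 76 of 100 cells solid] → remaining = 273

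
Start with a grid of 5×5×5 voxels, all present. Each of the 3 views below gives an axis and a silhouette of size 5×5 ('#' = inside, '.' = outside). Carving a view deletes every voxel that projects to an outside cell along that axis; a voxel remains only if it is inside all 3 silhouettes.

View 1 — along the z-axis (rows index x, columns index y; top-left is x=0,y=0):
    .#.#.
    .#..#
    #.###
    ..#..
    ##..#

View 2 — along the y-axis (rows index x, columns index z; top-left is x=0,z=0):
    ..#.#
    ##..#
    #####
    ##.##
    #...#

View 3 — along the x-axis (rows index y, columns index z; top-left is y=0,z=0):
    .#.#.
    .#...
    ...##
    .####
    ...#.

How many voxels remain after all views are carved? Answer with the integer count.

initial block: 5^3 = 125
step 1: project along z, AND mask (12/25) → |grid| = 60
step 2: project along y, AND mask (16/25) → |grid| = 40
step 3: project along x, AND mask (10/25) → |grid| = 14

voxel count = 14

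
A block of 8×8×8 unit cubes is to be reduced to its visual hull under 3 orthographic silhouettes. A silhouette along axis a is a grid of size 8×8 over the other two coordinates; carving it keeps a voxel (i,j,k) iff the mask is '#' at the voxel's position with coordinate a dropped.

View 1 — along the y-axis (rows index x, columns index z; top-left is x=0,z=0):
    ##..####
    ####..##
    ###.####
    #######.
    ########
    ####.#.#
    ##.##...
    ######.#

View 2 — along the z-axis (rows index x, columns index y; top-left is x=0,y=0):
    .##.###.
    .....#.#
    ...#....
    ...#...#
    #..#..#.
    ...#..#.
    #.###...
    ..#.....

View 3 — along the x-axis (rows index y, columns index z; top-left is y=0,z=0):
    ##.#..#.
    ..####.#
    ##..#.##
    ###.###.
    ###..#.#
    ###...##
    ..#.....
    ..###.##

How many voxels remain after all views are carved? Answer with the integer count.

|visual hull| = 72

full grid |V| = 512
V1 y: intersect with XZ mask (51 set) -- 408 left
V2 z: intersect with XY mask (20 set) -- 122 left
V3 x: intersect with YZ mask (36 set) -- 72 left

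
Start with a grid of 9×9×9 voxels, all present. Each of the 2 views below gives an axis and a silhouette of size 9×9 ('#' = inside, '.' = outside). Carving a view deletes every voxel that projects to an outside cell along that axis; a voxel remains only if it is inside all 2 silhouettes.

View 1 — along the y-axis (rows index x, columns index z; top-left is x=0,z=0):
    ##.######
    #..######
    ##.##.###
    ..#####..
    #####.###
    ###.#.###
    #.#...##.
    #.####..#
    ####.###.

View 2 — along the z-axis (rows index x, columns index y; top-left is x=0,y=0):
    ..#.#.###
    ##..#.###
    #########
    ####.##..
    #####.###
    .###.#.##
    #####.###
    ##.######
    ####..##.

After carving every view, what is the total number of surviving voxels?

start: 9×9×9 = 729 voxels
carve view 1 (along y, XZ-mask fill 59/81): 531 voxels remain
carve view 2 (along z, XY-mask fill 62/81): 403 voxels remain

remaining voxels: 403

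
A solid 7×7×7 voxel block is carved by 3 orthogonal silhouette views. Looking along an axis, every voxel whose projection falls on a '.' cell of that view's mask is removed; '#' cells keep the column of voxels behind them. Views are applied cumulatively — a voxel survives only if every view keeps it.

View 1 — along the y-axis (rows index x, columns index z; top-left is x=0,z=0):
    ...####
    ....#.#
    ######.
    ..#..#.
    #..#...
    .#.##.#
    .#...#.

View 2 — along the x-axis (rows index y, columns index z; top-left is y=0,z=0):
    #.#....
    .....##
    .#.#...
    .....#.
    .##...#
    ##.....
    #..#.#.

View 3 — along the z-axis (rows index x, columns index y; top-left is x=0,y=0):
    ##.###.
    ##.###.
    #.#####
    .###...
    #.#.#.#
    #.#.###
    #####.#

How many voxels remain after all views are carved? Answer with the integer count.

before carving: 343 voxels (7×7×7)
carve view 1 (along y, XZ-mask fill 22/49): 154 voxels remain
carve view 2 (along x, YZ-mask fill 15/49): 45 voxels remain
carve view 3 (along z, XY-mask fill 34/49): 35 voxels remain

35 voxels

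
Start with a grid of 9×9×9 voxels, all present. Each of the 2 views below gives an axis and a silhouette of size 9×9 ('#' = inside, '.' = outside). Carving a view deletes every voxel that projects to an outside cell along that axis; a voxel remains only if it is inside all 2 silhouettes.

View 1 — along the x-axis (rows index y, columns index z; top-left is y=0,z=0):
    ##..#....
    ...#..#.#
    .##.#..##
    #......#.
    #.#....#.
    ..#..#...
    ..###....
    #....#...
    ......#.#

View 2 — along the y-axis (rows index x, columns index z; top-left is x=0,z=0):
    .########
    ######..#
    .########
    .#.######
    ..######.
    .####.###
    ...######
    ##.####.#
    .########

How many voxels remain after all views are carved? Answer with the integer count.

before carving: 729 voxels (9×9×9)
step 1: project along x, AND mask (25/81) → |grid| = 225
step 2: project along y, AND mask (64/81) → |grid| = 168

remaining voxels: 168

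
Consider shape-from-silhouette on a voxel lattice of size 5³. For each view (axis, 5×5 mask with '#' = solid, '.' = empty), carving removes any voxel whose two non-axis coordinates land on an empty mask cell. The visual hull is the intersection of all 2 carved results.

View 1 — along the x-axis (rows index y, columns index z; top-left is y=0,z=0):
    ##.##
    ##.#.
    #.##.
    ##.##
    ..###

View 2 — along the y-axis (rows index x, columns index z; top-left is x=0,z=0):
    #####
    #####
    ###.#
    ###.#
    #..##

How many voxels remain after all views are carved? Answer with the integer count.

remaining voxels: 70

before carving: 125 voxels (5×5×5)
step 1: project along x, AND mask (17/25) → |grid| = 85
step 2: project along y, AND mask (21/25) → |grid| = 70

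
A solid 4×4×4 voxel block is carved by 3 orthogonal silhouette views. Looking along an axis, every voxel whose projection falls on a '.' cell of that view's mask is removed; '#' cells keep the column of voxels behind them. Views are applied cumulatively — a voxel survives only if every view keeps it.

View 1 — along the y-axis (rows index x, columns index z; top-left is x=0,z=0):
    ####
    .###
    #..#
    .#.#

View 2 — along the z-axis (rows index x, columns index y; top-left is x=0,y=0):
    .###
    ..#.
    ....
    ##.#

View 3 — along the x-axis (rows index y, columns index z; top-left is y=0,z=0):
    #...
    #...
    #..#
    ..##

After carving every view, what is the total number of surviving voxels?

voxel count = 7

before carving: 64 voxels (4×4×4)
step 1: project along y, AND mask (11/16) → |grid| = 44
step 2: project along z, AND mask (7/16) → |grid| = 21
step 3: project along x, AND mask (6/16) → |grid| = 7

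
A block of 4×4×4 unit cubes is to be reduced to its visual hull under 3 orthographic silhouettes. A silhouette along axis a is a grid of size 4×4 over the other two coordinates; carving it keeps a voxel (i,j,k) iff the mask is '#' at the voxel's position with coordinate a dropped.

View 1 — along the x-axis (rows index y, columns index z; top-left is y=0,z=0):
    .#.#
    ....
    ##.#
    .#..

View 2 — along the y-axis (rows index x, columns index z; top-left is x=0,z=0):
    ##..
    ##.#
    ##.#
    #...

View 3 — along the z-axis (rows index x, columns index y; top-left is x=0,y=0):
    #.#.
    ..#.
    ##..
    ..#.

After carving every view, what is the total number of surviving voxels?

start: 4×4×4 = 64 voxels
after view 1 [x-axis, 6 of 16 cells solid] → remaining = 24
after view 2 [y-axis, 9 of 16 cells solid] → remaining = 17
after view 3 [z-axis, 6 of 16 cells solid] → remaining = 9

voxel count = 9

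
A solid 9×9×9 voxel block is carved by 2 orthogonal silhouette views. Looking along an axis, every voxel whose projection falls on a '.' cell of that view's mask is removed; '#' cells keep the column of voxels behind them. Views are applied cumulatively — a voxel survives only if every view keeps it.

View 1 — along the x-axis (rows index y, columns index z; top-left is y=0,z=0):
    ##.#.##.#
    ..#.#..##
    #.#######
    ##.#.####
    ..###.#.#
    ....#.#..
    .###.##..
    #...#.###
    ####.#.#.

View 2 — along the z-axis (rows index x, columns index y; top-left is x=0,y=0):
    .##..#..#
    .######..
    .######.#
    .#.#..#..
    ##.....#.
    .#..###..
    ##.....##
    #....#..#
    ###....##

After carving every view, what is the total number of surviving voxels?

initial block: 9^3 = 729
[1] x-view keeps 48 columns → grid now 432
[2] z-view keeps 39 columns → grid now 199

199 voxels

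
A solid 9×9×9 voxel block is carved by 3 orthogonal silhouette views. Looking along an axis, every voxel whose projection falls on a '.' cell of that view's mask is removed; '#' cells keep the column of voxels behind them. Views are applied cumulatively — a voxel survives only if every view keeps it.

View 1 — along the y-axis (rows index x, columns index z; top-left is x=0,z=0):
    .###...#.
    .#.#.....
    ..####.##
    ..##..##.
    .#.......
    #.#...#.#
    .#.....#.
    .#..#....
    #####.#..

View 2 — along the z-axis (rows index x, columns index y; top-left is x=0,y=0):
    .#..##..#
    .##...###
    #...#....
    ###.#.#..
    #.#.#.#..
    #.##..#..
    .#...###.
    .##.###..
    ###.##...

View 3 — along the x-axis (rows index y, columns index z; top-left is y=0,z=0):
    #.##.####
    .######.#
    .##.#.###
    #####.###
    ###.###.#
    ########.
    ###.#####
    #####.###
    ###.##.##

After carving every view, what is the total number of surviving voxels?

before carving: 729 voxels (9×9×9)
[1] y-view keeps 31 columns → grid now 279
[2] z-view keeps 38 columns → grid now 126
[3] x-view keeps 66 columns → grid now 102

102 voxels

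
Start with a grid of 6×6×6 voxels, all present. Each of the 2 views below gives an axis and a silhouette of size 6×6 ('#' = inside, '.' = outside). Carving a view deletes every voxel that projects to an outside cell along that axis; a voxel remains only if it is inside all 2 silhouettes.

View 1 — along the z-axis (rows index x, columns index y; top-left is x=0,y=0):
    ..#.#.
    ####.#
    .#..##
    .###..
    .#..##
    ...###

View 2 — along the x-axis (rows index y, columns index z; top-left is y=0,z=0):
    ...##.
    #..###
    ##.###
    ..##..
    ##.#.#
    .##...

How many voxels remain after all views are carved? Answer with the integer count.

before carving: 216 voxels (6×6×6)
carve view 1 (along z, XY-mask fill 19/36): 114 voxels remain
carve view 2 (along x, YZ-mask fill 19/36): 63 voxels remain

63 voxels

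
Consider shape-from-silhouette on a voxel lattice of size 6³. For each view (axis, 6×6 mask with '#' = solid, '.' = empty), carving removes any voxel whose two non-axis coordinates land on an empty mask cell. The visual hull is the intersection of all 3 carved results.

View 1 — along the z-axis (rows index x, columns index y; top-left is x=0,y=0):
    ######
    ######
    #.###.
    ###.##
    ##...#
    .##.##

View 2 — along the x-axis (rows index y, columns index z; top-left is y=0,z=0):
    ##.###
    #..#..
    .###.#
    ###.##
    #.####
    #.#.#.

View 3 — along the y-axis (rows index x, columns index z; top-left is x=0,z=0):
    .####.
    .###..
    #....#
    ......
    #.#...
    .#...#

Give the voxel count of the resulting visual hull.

|visual hull| = 40

before carving: 216 voxels (6×6×6)
step 1: project along z, AND mask (28/36) → |grid| = 168
step 2: project along x, AND mask (24/36) → |grid| = 110
step 3: project along y, AND mask (13/36) → |grid| = 40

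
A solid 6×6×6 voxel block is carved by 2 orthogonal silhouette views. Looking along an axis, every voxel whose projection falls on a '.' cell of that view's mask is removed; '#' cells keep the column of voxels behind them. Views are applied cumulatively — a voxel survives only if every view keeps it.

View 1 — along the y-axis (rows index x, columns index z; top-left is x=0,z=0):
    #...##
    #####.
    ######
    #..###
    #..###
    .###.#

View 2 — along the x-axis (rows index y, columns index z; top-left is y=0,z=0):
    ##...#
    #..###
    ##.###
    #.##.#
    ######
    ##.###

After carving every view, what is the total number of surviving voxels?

start: 6×6×6 = 216 voxels
[1] y-view keeps 26 columns → grid now 156
[2] x-view keeps 27 columns → grid now 123

remaining voxels: 123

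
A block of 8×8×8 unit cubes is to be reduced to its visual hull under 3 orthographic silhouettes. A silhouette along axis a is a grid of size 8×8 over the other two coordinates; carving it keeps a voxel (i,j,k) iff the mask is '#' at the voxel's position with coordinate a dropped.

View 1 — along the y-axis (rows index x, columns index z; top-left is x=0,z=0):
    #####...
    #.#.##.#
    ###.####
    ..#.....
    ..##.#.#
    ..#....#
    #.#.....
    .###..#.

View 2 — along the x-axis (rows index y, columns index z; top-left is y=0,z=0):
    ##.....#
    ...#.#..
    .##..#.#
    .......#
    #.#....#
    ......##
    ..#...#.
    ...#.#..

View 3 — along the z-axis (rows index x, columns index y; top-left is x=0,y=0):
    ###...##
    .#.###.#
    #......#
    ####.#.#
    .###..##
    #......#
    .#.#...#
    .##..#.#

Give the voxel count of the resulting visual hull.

full grid |V| = 512
V1 y: intersect with XZ mask (30 set) -- 240 left
V2 x: intersect with YZ mask (19 set) -- 77 left
V3 z: intersect with XY mask (32 set) -- 34 left

voxel count = 34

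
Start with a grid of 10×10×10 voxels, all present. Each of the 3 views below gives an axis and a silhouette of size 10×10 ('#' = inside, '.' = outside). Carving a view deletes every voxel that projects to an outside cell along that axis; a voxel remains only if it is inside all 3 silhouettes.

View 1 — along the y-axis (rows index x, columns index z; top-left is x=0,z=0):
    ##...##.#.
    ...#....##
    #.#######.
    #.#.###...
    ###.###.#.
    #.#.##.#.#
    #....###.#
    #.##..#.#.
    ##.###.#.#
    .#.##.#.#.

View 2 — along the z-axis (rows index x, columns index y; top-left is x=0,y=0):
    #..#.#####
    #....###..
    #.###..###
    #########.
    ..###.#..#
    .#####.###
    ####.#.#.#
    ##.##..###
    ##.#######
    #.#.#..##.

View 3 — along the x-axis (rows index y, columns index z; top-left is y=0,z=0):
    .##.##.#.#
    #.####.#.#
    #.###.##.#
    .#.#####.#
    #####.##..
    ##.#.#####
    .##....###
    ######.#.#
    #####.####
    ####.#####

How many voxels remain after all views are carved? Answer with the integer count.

start: 10×10×10 = 1000 voxels
  1. axis=1 (XZ plane), |mask|=56  ⇒  voxels=560
  2. axis=2 (XY plane), |mask|=68  ⇒  voxels=389
  3. axis=0 (YZ plane), |mask|=73  ⇒  voxels=283

remaining voxels: 283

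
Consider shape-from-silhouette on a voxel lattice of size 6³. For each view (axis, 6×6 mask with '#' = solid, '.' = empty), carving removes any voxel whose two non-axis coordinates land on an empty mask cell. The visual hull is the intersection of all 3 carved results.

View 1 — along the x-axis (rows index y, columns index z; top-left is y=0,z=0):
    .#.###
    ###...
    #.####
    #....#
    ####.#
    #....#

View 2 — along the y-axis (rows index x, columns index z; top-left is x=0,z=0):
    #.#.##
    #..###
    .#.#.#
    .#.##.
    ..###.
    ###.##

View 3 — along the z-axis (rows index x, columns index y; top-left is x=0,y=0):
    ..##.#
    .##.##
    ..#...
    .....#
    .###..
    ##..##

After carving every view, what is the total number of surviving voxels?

full grid |V| = 216
carve view 1 (along x, YZ-mask fill 21/36): 126 voxels remain
carve view 2 (along y, XZ-mask fill 22/36): 75 voxels remain
carve view 3 (along z, XY-mask fill 16/36): 36 voxels remain

remaining voxels: 36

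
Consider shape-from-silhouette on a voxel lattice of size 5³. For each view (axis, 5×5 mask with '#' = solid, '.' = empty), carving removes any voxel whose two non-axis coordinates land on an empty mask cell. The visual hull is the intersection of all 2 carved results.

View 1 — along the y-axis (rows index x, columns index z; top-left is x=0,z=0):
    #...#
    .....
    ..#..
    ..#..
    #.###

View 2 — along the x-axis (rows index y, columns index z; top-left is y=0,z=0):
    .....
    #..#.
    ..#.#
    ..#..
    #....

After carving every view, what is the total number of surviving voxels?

13 voxels

full grid |V| = 125
step 1: project along y, AND mask (8/25) → |grid| = 40
step 2: project along x, AND mask (6/25) → |grid| = 13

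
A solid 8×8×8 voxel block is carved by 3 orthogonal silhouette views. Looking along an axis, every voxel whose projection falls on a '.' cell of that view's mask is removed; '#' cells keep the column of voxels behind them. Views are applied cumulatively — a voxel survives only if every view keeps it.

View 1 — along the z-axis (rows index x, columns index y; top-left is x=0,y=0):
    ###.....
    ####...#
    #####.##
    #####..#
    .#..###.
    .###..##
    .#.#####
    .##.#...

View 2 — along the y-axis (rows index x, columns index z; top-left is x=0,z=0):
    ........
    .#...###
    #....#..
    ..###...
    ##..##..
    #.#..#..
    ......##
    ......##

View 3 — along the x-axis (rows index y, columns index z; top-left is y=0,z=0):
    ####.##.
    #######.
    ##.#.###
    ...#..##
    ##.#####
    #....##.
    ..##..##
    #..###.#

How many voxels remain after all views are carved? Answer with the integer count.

before carving: 512 voxels (8×8×8)
[1] z-view keeps 39 columns → grid now 312
[2] y-view keeps 20 columns → grid now 101
[3] x-view keeps 41 columns → grid now 67

voxel count = 67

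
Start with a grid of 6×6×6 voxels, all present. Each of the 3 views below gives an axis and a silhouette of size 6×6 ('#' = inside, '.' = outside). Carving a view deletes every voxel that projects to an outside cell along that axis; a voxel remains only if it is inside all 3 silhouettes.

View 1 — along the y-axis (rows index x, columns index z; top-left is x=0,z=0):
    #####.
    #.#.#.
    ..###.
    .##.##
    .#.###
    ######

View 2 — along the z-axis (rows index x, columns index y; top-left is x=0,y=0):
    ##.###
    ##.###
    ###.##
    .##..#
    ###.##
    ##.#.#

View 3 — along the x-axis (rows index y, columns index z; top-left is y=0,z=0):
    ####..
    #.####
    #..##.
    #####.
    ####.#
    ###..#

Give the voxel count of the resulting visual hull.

|visual hull| = 79

start: 6×6×6 = 216 voxels
carve view 1 (along y, XZ-mask fill 25/36): 150 voxels remain
carve view 2 (along z, XY-mask fill 27/36): 111 voxels remain
carve view 3 (along x, YZ-mask fill 26/36): 79 voxels remain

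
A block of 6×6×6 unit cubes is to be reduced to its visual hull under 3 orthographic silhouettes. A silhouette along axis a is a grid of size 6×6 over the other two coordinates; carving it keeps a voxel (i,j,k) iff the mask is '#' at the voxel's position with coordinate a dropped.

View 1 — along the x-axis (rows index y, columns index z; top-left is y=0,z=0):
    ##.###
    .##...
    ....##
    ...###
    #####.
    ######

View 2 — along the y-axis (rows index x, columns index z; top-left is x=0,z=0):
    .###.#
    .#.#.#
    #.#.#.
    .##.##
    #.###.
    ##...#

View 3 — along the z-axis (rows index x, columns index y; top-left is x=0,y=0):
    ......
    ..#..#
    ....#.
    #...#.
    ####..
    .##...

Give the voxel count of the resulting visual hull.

initial block: 6^3 = 216
V1 x: intersect with YZ mask (23 set) -- 138 left
V2 y: intersect with XZ mask (21 set) -- 80 left
V3 z: intersect with XY mask (11 set) -- 22 left

|visual hull| = 22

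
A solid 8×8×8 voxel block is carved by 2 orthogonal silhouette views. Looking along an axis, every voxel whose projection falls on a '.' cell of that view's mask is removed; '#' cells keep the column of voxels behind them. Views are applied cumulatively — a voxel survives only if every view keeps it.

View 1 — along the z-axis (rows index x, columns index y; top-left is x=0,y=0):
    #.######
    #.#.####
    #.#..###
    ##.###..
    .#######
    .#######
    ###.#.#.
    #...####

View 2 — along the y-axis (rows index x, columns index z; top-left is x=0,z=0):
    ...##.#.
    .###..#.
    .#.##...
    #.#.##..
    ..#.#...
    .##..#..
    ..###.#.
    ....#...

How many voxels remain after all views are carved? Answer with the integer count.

full grid |V| = 512
after view 1 [z-axis, 47 of 64 cells solid] → remaining = 376
after view 2 [y-axis, 24 of 64 cells solid] → remaining = 140

140 voxels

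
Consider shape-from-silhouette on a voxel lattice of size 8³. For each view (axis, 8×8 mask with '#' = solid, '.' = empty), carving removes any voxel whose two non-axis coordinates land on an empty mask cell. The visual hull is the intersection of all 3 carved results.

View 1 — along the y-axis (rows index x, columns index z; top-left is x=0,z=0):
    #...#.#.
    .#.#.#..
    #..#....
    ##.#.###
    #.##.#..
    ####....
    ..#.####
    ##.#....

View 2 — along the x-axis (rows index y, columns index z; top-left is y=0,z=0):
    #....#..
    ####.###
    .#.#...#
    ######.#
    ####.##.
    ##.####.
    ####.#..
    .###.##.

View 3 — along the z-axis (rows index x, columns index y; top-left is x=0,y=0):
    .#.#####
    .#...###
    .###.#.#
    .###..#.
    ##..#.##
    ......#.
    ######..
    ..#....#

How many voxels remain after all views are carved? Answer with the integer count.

|visual hull| = 90

start: 8×8×8 = 512 voxels
[1] y-view keeps 30 columns → grid now 240
[2] x-view keeps 41 columns → grid now 171
[3] z-view keeps 33 columns → grid now 90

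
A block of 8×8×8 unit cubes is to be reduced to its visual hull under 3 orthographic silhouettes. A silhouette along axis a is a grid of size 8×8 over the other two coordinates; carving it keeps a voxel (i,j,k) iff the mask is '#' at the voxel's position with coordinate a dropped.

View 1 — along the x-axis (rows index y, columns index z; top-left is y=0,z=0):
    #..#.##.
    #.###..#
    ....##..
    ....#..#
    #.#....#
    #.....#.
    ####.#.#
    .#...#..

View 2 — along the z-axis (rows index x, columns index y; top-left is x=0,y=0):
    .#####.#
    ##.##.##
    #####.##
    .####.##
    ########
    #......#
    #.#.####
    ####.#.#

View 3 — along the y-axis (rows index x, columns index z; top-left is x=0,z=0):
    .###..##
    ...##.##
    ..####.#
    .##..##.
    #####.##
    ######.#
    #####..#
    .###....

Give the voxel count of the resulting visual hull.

|visual hull| = 87

before carving: 512 voxels (8×8×8)
step 1: project along x, AND mask (26/64) → |grid| = 208
step 2: project along z, AND mask (47/64) → |grid| = 150
step 3: project along y, AND mask (41/64) → |grid| = 87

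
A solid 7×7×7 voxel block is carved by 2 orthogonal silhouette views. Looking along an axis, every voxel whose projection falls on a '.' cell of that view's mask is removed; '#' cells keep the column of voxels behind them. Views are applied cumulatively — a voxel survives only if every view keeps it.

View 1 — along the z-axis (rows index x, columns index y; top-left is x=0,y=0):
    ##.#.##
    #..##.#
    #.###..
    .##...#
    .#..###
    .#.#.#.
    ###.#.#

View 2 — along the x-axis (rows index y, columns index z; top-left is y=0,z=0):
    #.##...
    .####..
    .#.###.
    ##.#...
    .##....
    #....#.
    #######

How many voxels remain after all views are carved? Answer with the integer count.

voxel count = 105

initial block: 7^3 = 343
V1 z: intersect with XY mask (28 set) -- 196 left
V2 x: intersect with YZ mask (25 set) -- 105 left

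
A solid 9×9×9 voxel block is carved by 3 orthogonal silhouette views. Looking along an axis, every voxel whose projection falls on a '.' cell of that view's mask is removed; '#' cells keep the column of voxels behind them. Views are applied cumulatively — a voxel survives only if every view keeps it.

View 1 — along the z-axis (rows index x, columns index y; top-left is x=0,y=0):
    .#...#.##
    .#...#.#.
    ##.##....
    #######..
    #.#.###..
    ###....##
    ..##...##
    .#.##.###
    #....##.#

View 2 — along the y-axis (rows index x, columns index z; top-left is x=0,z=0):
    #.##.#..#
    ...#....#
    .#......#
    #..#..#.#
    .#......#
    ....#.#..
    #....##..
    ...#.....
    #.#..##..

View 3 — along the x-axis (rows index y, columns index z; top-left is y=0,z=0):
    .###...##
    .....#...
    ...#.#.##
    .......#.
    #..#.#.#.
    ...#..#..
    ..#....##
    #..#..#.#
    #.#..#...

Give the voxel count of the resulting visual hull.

remaining voxels: 40

full grid |V| = 729
after view 1 [z-axis, 42 of 81 cells solid] → remaining = 378
after view 2 [y-axis, 25 of 81 cells solid] → remaining = 116
after view 3 [x-axis, 27 of 81 cells solid] → remaining = 40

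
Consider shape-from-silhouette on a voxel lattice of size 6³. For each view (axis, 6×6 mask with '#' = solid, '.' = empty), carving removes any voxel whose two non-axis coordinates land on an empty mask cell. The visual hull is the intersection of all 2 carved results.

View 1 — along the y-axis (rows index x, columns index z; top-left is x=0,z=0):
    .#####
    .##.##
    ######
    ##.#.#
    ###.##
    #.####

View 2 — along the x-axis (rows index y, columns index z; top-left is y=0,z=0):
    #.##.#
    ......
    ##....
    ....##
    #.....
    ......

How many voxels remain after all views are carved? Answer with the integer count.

before carving: 216 voxels (6×6×6)
[1] y-view keeps 29 columns → grid now 174
[2] x-view keeps 9 columns → grid now 43

remaining voxels: 43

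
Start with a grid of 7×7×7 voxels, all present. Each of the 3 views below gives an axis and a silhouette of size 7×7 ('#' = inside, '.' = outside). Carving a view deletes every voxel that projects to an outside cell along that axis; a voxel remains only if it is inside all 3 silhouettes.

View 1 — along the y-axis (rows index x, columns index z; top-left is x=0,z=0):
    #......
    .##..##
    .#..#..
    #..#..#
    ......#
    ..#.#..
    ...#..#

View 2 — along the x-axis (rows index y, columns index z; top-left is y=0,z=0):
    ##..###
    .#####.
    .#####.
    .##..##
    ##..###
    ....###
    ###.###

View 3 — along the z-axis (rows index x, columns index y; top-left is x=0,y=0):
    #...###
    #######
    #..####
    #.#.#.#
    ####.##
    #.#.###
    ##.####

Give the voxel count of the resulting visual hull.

voxel count = 57

start: 7×7×7 = 343 voxels
V1 y: intersect with XZ mask (15 set) -- 105 left
V2 x: intersect with YZ mask (33 set) -- 69 left
V3 z: intersect with XY mask (37 set) -- 57 left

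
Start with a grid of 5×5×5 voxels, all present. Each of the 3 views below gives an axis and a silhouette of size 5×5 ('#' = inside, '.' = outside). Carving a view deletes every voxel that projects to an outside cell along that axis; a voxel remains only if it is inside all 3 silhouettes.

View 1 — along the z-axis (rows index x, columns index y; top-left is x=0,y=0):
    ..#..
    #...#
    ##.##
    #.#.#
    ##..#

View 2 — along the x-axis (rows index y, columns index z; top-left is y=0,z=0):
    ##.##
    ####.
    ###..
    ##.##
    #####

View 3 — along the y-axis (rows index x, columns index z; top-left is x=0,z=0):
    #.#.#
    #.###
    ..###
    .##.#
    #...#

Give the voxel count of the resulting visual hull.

|visual hull| = 30

before carving: 125 voxels (5×5×5)
V1 z: intersect with XY mask (13 set) -- 65 left
V2 x: intersect with YZ mask (20 set) -- 54 left
V3 y: intersect with XZ mask (15 set) -- 30 left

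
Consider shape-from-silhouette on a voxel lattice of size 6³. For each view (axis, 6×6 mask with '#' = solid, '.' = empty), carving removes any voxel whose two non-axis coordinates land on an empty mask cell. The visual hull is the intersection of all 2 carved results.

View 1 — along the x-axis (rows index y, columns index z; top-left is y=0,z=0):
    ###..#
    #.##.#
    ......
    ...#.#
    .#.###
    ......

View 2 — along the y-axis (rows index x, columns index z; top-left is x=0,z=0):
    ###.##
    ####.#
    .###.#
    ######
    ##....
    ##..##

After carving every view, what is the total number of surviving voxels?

initial block: 6^3 = 216
[1] x-view keeps 14 columns → grid now 84
[2] y-view keeps 26 columns → grid now 62

62 voxels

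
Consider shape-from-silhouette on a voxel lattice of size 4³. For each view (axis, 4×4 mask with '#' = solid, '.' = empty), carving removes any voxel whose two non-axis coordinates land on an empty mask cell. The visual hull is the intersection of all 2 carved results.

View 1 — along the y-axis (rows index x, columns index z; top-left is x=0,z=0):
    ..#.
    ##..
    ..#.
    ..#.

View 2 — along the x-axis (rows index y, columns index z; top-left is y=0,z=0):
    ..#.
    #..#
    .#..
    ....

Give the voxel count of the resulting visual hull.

start: 4×4×4 = 64 voxels
step 1: project along y, AND mask (5/16) → |grid| = 20
step 2: project along x, AND mask (4/16) → |grid| = 5

5 voxels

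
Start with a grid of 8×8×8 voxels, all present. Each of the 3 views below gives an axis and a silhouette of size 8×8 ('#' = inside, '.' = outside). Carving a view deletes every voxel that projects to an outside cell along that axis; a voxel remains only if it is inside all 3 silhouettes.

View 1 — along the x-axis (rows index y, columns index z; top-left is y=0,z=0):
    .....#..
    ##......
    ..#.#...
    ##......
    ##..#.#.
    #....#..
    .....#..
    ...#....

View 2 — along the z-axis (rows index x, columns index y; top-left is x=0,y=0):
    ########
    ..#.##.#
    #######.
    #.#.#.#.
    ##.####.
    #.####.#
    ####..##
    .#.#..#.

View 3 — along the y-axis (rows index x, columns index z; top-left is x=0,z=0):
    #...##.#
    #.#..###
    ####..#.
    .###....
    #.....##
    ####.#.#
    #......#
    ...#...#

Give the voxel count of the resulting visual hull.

|visual hull| = 41

start: 8×8×8 = 512 voxels
[1] x-view keeps 15 columns → grid now 120
[2] z-view keeps 44 columns → grid now 84
[3] y-view keeps 30 columns → grid now 41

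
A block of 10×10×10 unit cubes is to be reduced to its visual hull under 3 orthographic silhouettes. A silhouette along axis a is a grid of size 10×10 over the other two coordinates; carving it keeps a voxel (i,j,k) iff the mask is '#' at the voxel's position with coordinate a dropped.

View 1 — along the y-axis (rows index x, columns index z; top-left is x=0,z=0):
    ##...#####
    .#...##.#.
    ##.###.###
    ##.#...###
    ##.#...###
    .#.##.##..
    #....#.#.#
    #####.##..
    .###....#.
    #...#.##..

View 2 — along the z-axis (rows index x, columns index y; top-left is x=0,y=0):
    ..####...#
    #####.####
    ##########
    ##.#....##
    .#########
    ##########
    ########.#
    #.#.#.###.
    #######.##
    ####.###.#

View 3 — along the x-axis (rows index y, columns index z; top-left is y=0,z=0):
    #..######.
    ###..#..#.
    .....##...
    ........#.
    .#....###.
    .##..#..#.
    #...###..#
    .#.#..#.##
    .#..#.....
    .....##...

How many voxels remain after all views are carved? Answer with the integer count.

voxel count = 157

full grid |V| = 1000
carve view 1 (along y, XZ-mask fill 55/100): 550 voxels remain
carve view 2 (along z, XY-mask fill 80/100): 431 voxels remain
carve view 3 (along x, YZ-mask fill 37/100): 157 voxels remain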